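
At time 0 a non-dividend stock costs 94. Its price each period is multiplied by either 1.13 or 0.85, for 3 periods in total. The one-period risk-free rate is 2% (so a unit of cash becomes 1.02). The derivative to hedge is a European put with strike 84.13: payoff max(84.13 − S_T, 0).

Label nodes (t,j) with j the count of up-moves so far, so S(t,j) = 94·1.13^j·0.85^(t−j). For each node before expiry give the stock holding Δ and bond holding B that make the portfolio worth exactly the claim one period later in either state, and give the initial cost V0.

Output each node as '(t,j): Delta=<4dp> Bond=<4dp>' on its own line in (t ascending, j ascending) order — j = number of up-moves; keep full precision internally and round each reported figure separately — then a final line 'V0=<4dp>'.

Under the risk-neutral measure, an up-move has probability p* = (R−d)/(u−d) = 0.6071 and values discount at R = 1.02.
At expiry t=3: V(3,0)=26.4023, V(3,1)=7.3861, V(3,2)=0.0000, V(3,3)=0.0000
Node (2,0) S=67.9150: V=(p*·7.3861+(1−p*)·26.4023)/1.02=14.5654; Δ=(7.3861−26.4023)/(76.7439−57.7277)=-1.0000; B=V−Δ·S=82.4804
Node (2,1) S=90.2870: V=(p*·0.0000+(1−p*)·7.3861)/1.02=2.8448; Δ=(0.0000−7.3861)/(102.0243−76.7439)=-0.2922; B=V−Δ·S=29.2235
Node (2,2) S=120.0286: V=(p*·0.0000+(1−p*)·0.0000)/1.02=0.0000; Δ=(0.0000−0.0000)/(135.6323−102.0243)=0.0000; B=V−Δ·S=0.0000
Node (1,0) S=79.9000: V=(p*·2.8448+(1−p*)·14.5654)/1.02=7.3032; Δ=(2.8448−14.5654)/(90.2870−67.9150)=-0.5239; B=V−Δ·S=49.1626
Node (1,1) S=106.2200: V=(p*·0.0000+(1−p*)·2.8448)/1.02=1.0957; Δ=(0.0000−2.8448)/(120.0286−90.2870)=-0.0956; B=V−Δ·S=11.2556
Node (0,0) S=94.0000: V=(p*·1.0957+(1−p*)·7.3032)/1.02=3.4651; Δ=(1.0957−7.3032)/(106.2200−79.9000)=-0.2358; B=V−Δ·S=25.6349
Self-financing check: at every node Δ·S+B equals the discounted successor values.

(0,0): Delta=-0.2358 Bond=25.6349
(1,0): Delta=-0.5239 Bond=49.1626
(1,1): Delta=-0.0956 Bond=11.2556
(2,0): Delta=-1.0000 Bond=82.4804
(2,1): Delta=-0.2922 Bond=29.2235
(2,2): Delta=0.0000 Bond=0.0000
V0=3.4651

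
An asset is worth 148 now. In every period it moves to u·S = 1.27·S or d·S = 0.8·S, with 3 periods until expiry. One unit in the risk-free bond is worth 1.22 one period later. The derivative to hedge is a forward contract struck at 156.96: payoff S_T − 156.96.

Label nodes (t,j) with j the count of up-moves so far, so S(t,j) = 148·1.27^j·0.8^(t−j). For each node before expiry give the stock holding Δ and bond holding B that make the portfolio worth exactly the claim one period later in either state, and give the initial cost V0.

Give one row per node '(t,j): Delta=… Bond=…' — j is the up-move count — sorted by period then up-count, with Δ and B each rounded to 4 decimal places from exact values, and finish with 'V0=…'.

(0,0): Delta=1.0000 Bond=-86.4390
(1,0): Delta=1.0000 Bond=-105.4555
(1,1): Delta=1.0000 Bond=-105.4555
(2,0): Delta=1.0000 Bond=-128.6557
(2,1): Delta=1.0000 Bond=-128.6557
(2,2): Delta=1.0000 Bond=-128.6557
V0=61.5610

Risk-neutral probability p* = (R−d)/(u−d) = (1.22−0.8)/(1.27−0.8) = 0.8936.
Terminal payoffs: V(3,0)=-81.1840, V(3,1)=-36.6656, V(3,2)=34.0074, V(3,3)=146.2007
Node (2,0) S=94.7200: V=(p*·-36.6656+(1−p*)·-81.1840)/1.22=-33.9357; Δ=(-36.6656−-81.1840)/(120.2944−75.7760)=1.0000; B=V−Δ·S=-128.6557
Node (2,1) S=150.3680: V=(p*·34.0074+(1−p*)·-36.6656)/1.22=21.7123; Δ=(34.0074−-36.6656)/(190.9674−120.2944)=1.0000; B=V−Δ·S=-128.6557
Node (2,2) S=238.7092: V=(p*·146.2007+(1−p*)·34.0074)/1.22=110.0535; Δ=(146.2007−34.0074)/(303.1607−190.9674)=1.0000; B=V−Δ·S=-128.6557
Node (1,0) S=118.4000: V=(p*·21.7123+(1−p*)·-33.9357)/1.22=12.9445; Δ=(21.7123−-33.9357)/(150.3680−94.7200)=1.0000; B=V−Δ·S=-105.4555
Node (1,1) S=187.9600: V=(p*·110.0535+(1−p*)·21.7123)/1.22=82.5045; Δ=(110.0535−21.7123)/(238.7092−150.3680)=1.0000; B=V−Δ·S=-105.4555
Node (0,0) S=148.0000: V=(p*·82.5045+(1−p*)·12.9445)/1.22=61.5610; Δ=(82.5045−12.9445)/(187.9600−118.4000)=1.0000; B=V−Δ·S=-86.4390
The time-0 hedge costs 61.5610, which is the no-arbitrage price.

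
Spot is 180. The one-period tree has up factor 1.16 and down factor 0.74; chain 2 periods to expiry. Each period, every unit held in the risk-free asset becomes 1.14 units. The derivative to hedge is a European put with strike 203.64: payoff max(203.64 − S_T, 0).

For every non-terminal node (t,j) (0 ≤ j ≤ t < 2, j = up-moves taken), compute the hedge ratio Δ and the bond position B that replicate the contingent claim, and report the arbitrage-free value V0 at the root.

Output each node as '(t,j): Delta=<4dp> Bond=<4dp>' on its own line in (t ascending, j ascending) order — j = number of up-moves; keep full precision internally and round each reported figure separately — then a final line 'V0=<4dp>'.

(0,0): Delta=-0.5738 Bond=106.8965
(1,0): Delta=-1.0000 Bond=178.6316
(1,1): Delta=-0.5602 Bond=119.0236
V0=3.6121

The replicating-portfolio and risk-neutral prices coincide; use p* = (1.14−0.74)/(1.16−0.74) = 0.9524 for the latter.
Terminal payoffs: V(2,0)=105.0720, V(2,1)=49.1280, V(2,2)=0.0000
(1,0): S=133.2000. Δ = (V_up−V_dn)/(S_up−S_dn) = (49.1280−105.0720)/(154.5120−98.5680) = -1.0000. V = [p*·49.1280 + (1−p*)·105.0720]/1.14 = 45.4316. B = V − Δ·S = 178.6316.
(1,1): S=208.8000. Δ = (V_up−V_dn)/(S_up−S_dn) = (0.0000−49.1280)/(242.2080−154.5120) = -0.5602. V = [p*·0.0000 + (1−p*)·49.1280]/1.14 = 2.0521. B = V − Δ·S = 119.0236.
(0,0): S=180.0000. Δ = (V_up−V_dn)/(S_up−S_dn) = (2.0521−45.4316)/(208.8000−133.2000) = -0.5738. V = [p*·2.0521 + (1−p*)·45.4316]/1.14 = 3.6121. B = V − Δ·S = 106.8965.
Check: Δ(0,0)·S0 + B(0,0) = 3.6121 = V0.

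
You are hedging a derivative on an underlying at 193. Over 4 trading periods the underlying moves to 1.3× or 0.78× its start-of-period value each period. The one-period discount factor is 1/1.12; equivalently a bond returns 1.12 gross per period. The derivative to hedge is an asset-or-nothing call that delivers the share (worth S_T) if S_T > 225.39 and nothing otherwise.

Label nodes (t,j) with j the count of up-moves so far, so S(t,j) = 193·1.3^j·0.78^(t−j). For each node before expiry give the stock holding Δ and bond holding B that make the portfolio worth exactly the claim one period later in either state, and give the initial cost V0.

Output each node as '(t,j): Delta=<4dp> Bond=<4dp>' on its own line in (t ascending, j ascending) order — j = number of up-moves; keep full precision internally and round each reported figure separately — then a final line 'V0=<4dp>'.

(0,0): Delta=1.4785 Bond=-139.9725
(1,0): Delta=1.4399 Bond=-150.9629
(1,1): Delta=1.4908 Bond=-159.8431
(2,0): Delta=0.0000 Bond=0.0000
(2,1): Delta=1.8973 Bond=-258.5906
(2,2): Delta=1.3616 Bond=-136.9009
(3,0): Delta=0.0000 Bond=0.0000
(3,1): Delta=0.0000 Bond=0.0000
(3,2): Delta=2.5000 Bond=-442.9505
(3,3): Delta=1.0000 Bond=0.0000
V0=145.3782

No-arbitrage ⇒ martingale measure with p* = (R−d)/(u−d) = 0.6538.
At expiry t=4: V(4,0)=0.0000, V(4,1)=0.0000, V(4,2)=0.0000, V(4,3)=330.7364, V(4,4)=551.2273
  t=3,j=0: stock 91.5885 → up 119.0651 (V=0.0000), down 71.4391 (V=0.0000). Price 0.0000; hedge Δ=0.0000, bond B=0.0000.
  t=3,j=1: stock 152.6476 → up 198.4418 (V=0.0000), down 119.0651 (V=0.0000). Price 0.0000; hedge Δ=0.0000, bond B=0.0000.
  t=3,j=2: stock 254.4126 → up 330.7364 (V=330.7364), down 198.4418 (V=0.0000). Price 193.0810; hedge Δ=2.5000, bond B=-442.9505.
  t=3,j=3: stock 424.0210 → up 551.2273 (V=551.2273), down 330.7364 (V=330.7364). Price 424.0210; hedge Δ=1.0000, bond B=0.0000.
  t=2,j=0: stock 117.4212 → up 152.6476 (V=0.0000), down 91.5885 (V=0.0000). Price 0.0000; hedge Δ=0.0000, bond B=0.0000.
  t=2,j=1: stock 195.7020 → up 254.4126 (V=193.0810), down 152.6476 (V=0.0000). Price 112.7190; hedge Δ=1.8973, bond B=-258.5906.
  t=2,j=2: stock 326.1700 → up 424.0210 (V=424.0210), down 254.4126 (V=193.0810). Price 307.2145; hedge Δ=1.3616, bond B=-136.9009.
  t=1,j=0: stock 150.5400 → up 195.7020 (V=112.7190), down 117.4212 (V=0.0000). Price 65.8044; hedge Δ=1.4399, bond B=-150.9629.
  t=1,j=1: stock 250.9000 → up 326.1700 (V=307.2145), down 195.7020 (V=112.7190). Price 214.1867; hedge Δ=1.4908, bond B=-159.8431.
  t=0,j=0: stock 193.0000 → up 250.9000 (V=214.1867), down 150.5400 (V=65.8044). Price 145.3782; hedge Δ=1.4785, bond B=-139.9725.
The time-0 hedge costs 145.3782, which is the no-arbitrage price.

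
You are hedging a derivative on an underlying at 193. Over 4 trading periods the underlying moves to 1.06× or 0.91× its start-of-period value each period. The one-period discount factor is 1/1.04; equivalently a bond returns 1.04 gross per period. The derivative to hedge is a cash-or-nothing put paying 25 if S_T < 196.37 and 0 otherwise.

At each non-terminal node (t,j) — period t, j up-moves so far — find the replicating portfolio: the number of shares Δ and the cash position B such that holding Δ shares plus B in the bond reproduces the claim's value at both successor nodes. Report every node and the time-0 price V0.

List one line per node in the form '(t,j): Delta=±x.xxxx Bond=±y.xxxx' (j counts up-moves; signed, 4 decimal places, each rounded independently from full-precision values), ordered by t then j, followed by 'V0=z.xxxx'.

(0,0): Delta=-0.2307 Bond=46.4102
(1,0): Delta=-0.6590 Bond=123.4981
(1,1): Delta=-0.1741 Bond=36.6925
(2,0): Delta=0.0000 Bond=23.1139
(2,1): Delta=-0.7460 Bond=144.6417
(2,2): Delta=-0.0985 Bond=21.7784
(3,0): Delta=0.0000 Bond=24.0385
(3,1): Delta=0.0000 Bond=24.0385
(3,2): Delta=-0.8446 Bond=169.8718
(3,3): Delta=0.0000 Bond=0.0000
V0=1.8945

Risk-neutral probability p* = (R−d)/(u−d) = (1.04−0.91)/(1.06−0.91) = 0.8667.
Terminal payoffs: V(4,0)=25.0000, V(4,1)=25.0000, V(4,2)=25.0000, V(4,3)=0.0000, V(4,4)=0.0000
(3,0): S=145.4392. Δ = (V_up−V_dn)/(S_up−S_dn) = (25.0000−25.0000)/(154.1656−132.3497) = 0.0000. V = [p*·25.0000 + (1−p*)·25.0000]/1.04 = 24.0385. B = V − Δ·S = 24.0385.
(3,1): S=169.4127. Δ = (V_up−V_dn)/(S_up−S_dn) = (25.0000−25.0000)/(179.5775−154.1656) = 0.0000. V = [p*·25.0000 + (1−p*)·25.0000]/1.04 = 24.0385. B = V − Δ·S = 24.0385.
(3,2): S=197.3379. Δ = (V_up−V_dn)/(S_up−S_dn) = (0.0000−25.0000)/(209.1781−179.5775) = -0.8446. V = [p*·0.0000 + (1−p*)·25.0000]/1.04 = 3.2051. B = V − Δ·S = 169.8718.
(3,3): S=229.8661. Δ = (V_up−V_dn)/(S_up−S_dn) = (0.0000−0.0000)/(243.6581−209.1781) = 0.0000. V = [p*·0.0000 + (1−p*)·0.0000]/1.04 = 0.0000. B = V − Δ·S = 0.0000.
(2,0): S=159.8233. Δ = (V_up−V_dn)/(S_up−S_dn) = (24.0385−24.0385)/(169.4127−145.4392) = 0.0000. V = [p*·24.0385 + (1−p*)·24.0385]/1.04 = 23.1139. B = V − Δ·S = 23.1139.
(2,1): S=186.1678. Δ = (V_up−V_dn)/(S_up−S_dn) = (3.2051−24.0385)/(197.3379−169.4127) = -0.7460. V = [p*·3.2051 + (1−p*)·24.0385]/1.04 = 5.7528. B = V − Δ·S = 144.6417.
(2,2): S=216.8548. Δ = (V_up−V_dn)/(S_up−S_dn) = (0.0000−3.2051)/(229.8661−197.3379) = -0.0985. V = [p*·0.0000 + (1−p*)·3.2051]/1.04 = 0.4109. B = V − Δ·S = 21.7784.
(1,0): S=175.6300. Δ = (V_up−V_dn)/(S_up−S_dn) = (5.7528−23.1139)/(186.1678−159.8233) = -0.6590. V = [p*·5.7528 + (1−p*)·23.1139]/1.04 = 7.7573. B = V − Δ·S = 123.4981.
(1,1): S=204.5800. Δ = (V_up−V_dn)/(S_up−S_dn) = (0.4109−5.7528)/(216.8548−186.1678) = -0.1741. V = [p*·0.4109 + (1−p*)·5.7528]/1.04 = 1.0800. B = V − Δ·S = 36.6925.
(0,0): S=193.0000. Δ = (V_up−V_dn)/(S_up−S_dn) = (1.0800−7.7573)/(204.5800−175.6300) = -0.2307. V = [p*·1.0800 + (1−p*)·7.7573]/1.04 = 1.8945. B = V − Δ·S = 46.4102.
Check: Δ(0,0)·S0 + B(0,0) = 1.8945 = V0.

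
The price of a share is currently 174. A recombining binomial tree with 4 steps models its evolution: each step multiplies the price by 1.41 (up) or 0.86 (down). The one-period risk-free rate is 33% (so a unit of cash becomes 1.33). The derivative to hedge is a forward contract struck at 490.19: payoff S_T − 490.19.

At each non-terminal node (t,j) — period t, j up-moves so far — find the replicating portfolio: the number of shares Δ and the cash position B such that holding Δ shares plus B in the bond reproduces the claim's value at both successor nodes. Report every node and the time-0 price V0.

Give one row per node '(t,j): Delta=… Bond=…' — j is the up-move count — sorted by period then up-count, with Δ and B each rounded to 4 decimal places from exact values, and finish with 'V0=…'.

(0,0): Delta=1.0000 Bond=-156.6599
(1,0): Delta=1.0000 Bond=-208.3577
(1,1): Delta=1.0000 Bond=-208.3577
(2,0): Delta=1.0000 Bond=-277.1157
(2,1): Delta=1.0000 Bond=-277.1157
(2,2): Delta=1.0000 Bond=-277.1157
(3,0): Delta=1.0000 Bond=-368.5639
(3,1): Delta=1.0000 Bond=-368.5639
(3,2): Delta=1.0000 Bond=-368.5639
(3,3): Delta=1.0000 Bond=-368.5639
V0=17.3401

Risk-neutral probability p* = (R−d)/(u−d) = (1.33−0.86)/(1.41−0.86) = 0.8545.
At expiry t=4: V(4,0)=-395.0106, V(4,1)=-334.1400, V(4,2)=-234.3406, V(4,3)=-70.7160, V(4,4)=197.5522
Node (3,0) S=110.6737: V=(p*·-334.1400+(1−p*)·-395.0106)/1.33=-257.8902; Δ=(-334.1400−-395.0106)/(156.0500−95.1794)=1.0000; B=V−Δ·S=-368.5639
Node (3,1) S=181.4535: V=(p*·-234.3406+(1−p*)·-334.1400)/1.33=-187.1104; Δ=(-234.3406−-334.1400)/(255.8494−156.0500)=1.0000; B=V−Δ·S=-368.5639
Node (3,2) S=297.4993: V=(p*·-70.7160+(1−p*)·-234.3406)/1.33=-71.0646; Δ=(-70.7160−-234.3406)/(419.4740−255.8494)=1.0000; B=V−Δ·S=-368.5639
Node (3,3) S=487.7605: V=(p*·197.5522+(1−p*)·-70.7160)/1.33=119.1965; Δ=(197.5522−-70.7160)/(687.7422−419.4740)=1.0000; B=V−Δ·S=-368.5639
Node (2,0) S=128.6904: V=(p*·-187.1104+(1−p*)·-257.8902)/1.33=-148.4253; Δ=(-187.1104−-257.8902)/(181.4535−110.6737)=1.0000; B=V−Δ·S=-277.1157
Node (2,1) S=210.9924: V=(p*·-71.0646+(1−p*)·-187.1104)/1.33=-66.1233; Δ=(-71.0646−-187.1104)/(297.4993−181.4535)=1.0000; B=V−Δ·S=-277.1157
Node (2,2) S=345.9294: V=(p*·119.1965+(1−p*)·-71.0646)/1.33=68.8137; Δ=(119.1965−-71.0646)/(487.7605−297.4993)=1.0000; B=V−Δ·S=-277.1157
Node (1,0) S=149.6400: V=(p*·-66.1233+(1−p*)·-148.4253)/1.33=-58.7177; Δ=(-66.1233−-148.4253)/(210.9924−128.6904)=1.0000; B=V−Δ·S=-208.3577
Node (1,1) S=245.3400: V=(p*·68.8137+(1−p*)·-66.1233)/1.33=36.9823; Δ=(68.8137−-66.1233)/(345.9294−210.9924)=1.0000; B=V−Δ·S=-208.3577
Node (0,0) S=174.0000: V=(p*·36.9823+(1−p*)·-58.7177)/1.33=17.3401; Δ=(36.9823−-58.7177)/(245.3400−149.6400)=1.0000; B=V−Δ·S=-156.6599
The time-0 hedge costs 17.3401, which is the no-arbitrage price.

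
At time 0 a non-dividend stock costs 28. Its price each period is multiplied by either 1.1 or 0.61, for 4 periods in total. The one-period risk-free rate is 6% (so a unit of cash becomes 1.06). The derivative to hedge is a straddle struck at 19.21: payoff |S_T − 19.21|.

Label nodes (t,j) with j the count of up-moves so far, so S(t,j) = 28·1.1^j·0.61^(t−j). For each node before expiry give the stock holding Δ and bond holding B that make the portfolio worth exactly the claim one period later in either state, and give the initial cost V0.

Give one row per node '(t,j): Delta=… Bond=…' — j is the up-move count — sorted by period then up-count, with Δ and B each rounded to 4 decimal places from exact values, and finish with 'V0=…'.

No-arbitrage ⇒ martingale measure with p* = (R−d)/(u−d) = 0.9184.
Payoff layer (t=4): V(4,0)=15.3332, V(4,1)=12.2190, V(4,2)=6.6033, V(4,3)=3.5235, V(4,4)=21.7848
Node (3,0) S=6.3555: V=(p*·12.2190+(1−p*)·15.3332)/1.06=11.7672; Δ=(12.2190−15.3332)/(6.9910−3.8768)=-1.0000; B=V−Δ·S=18.1226
Node (3,1) S=11.4607: V=(p*·6.6033+(1−p*)·12.2190)/1.06=6.6620; Δ=(6.6033−12.2190)/(12.6067−6.9910)=-1.0000; B=V−Δ·S=18.1226
Node (3,2) S=20.6668: V=(p*·3.5235+(1−p*)·6.6033)/1.06=3.5612; Δ=(3.5235−6.6033)/(22.7335−12.6067)=-0.3041; B=V−Δ·S=9.8465
Node (3,3) S=37.2680: V=(p*·21.7848+(1−p*)·3.5235)/1.06=19.1454; Δ=(21.7848−3.5235)/(40.9948−22.7335)=1.0000; B=V−Δ·S=-18.1226
Node (2,0) S=10.4188: V=(p*·6.6620+(1−p*)·11.7672)/1.06=6.6780; Δ=(6.6620−11.7672)/(11.4607−6.3555)=-1.0000; B=V−Δ·S=17.0968
Node (2,1) S=18.7880: V=(p*·3.5612+(1−p*)·6.6620)/1.06=3.5984; Δ=(3.5612−6.6620)/(20.6668−11.4607)=-0.3368; B=V−Δ·S=9.9265
Node (2,2) S=33.8800: V=(p*·19.1454+(1−p*)·3.5612)/1.06=16.8615; Δ=(19.1454−3.5612)/(37.2680−20.6668)=0.9387; B=V−Δ·S=-14.9429
Node (1,0) S=17.0800: V=(p*·3.5984+(1−p*)·6.6780)/1.06=3.6319; Δ=(3.5984−6.6780)/(18.7880−10.4188)=-0.3680; B=V−Δ·S=9.9168
Node (1,1) S=30.8000: V=(p*·16.8615+(1−p*)·3.5984)/1.06=14.8857; Δ=(16.8615−3.5984)/(33.8800−18.7880)=0.8788; B=V−Δ·S=-12.1818
Node (0,0) S=28.0000: V=(p*·14.8857+(1−p*)·3.6319)/1.06=13.1764; Δ=(14.8857−3.6319)/(30.8000−17.0800)=0.8202; B=V−Δ·S=-9.7904
Check: Δ(0,0)·S0 + B(0,0) = 13.1764 = V0.

(0,0): Delta=0.8202 Bond=-9.7904
(1,0): Delta=-0.3680 Bond=9.9168
(1,1): Delta=0.8788 Bond=-12.1818
(2,0): Delta=-1.0000 Bond=17.0968
(2,1): Delta=-0.3368 Bond=9.9265
(2,2): Delta=0.9387 Bond=-14.9429
(3,0): Delta=-1.0000 Bond=18.1226
(3,1): Delta=-1.0000 Bond=18.1226
(3,2): Delta=-0.3041 Bond=9.8465
(3,3): Delta=1.0000 Bond=-18.1226
V0=13.1764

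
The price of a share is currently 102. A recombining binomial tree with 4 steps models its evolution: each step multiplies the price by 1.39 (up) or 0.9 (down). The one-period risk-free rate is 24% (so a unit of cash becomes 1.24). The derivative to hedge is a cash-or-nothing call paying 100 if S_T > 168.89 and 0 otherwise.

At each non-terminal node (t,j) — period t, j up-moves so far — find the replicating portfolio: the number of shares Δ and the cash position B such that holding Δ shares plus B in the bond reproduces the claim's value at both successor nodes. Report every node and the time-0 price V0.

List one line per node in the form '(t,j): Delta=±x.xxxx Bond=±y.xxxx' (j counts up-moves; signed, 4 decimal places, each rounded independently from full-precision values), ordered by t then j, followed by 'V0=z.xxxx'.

Risk-neutral probability p* = (R−d)/(u−d) = (1.24−0.9)/(1.39−0.9) = 0.6939.
At expiry t=4: V(4,0)=0.0000, V(4,1)=0.0000, V(4,2)=0.0000, V(4,3)=100.0000, V(4,4)=100.0000
(3,0): S=74.3580. Δ = (V_up−V_dn)/(S_up−S_dn) = (0.0000−0.0000)/(103.3576−66.9222) = 0.0000. V = [p*·0.0000 + (1−p*)·0.0000]/1.24 = 0.0000. B = V − Δ·S = 0.0000.
(3,1): S=114.8418. Δ = (V_up−V_dn)/(S_up−S_dn) = (0.0000−0.0000)/(159.6301−103.3576) = 0.0000. V = [p*·0.0000 + (1−p*)·0.0000]/1.24 = 0.0000. B = V − Δ·S = 0.0000.
(3,2): S=177.3668. Δ = (V_up−V_dn)/(S_up−S_dn) = (100.0000−0.0000)/(246.5398−159.6301) = 1.1506. V = [p*·100.0000 + (1−p*)·0.0000]/1.24 = 55.9579. B = V − Δ·S = -148.1238.
(3,3): S=273.9331. Δ = (V_up−V_dn)/(S_up−S_dn) = (100.0000−100.0000)/(380.7671−246.5398) = 0.0000. V = [p*·100.0000 + (1−p*)·100.0000]/1.24 = 80.6452. B = V − Δ·S = 80.6452.
(2,0): S=82.6200. Δ = (V_up−V_dn)/(S_up−S_dn) = (0.0000−0.0000)/(114.8418−74.3580) = 0.0000. V = [p*·0.0000 + (1−p*)·0.0000]/1.24 = 0.0000. B = V − Δ·S = 0.0000.
(2,1): S=127.6020. Δ = (V_up−V_dn)/(S_up−S_dn) = (55.9579−0.0000)/(177.3668−114.8418) = 0.8950. V = [p*·55.9579 + (1−p*)·0.0000]/1.24 = 31.3128. B = V − Δ·S = -82.8869.
(2,2): S=197.0742. Δ = (V_up−V_dn)/(S_up−S_dn) = (80.6452−55.9579)/(273.9331−177.3668) = 0.2557. V = [p*·80.6452 + (1−p*)·55.9579]/1.24 = 58.9418. B = V − Δ·S = 8.5596.
(1,0): S=91.8000. Δ = (V_up−V_dn)/(S_up−S_dn) = (31.3128−0.0000)/(127.6020−82.6200) = 0.6961. V = [p*·31.3128 + (1−p*)·0.0000]/1.24 = 17.5220. B = V − Δ·S = -46.3817.
(1,1): S=141.7800. Δ = (V_up−V_dn)/(S_up−S_dn) = (58.9418−31.3128)/(197.0742−127.6020) = 0.3977. V = [p*·58.9418 + (1−p*)·31.3128]/1.24 = 40.7129. B = V − Δ·S = -15.6728.
(0,0): S=102.0000. Δ = (V_up−V_dn)/(S_up−S_dn) = (40.7129−17.5220)/(141.7800−91.8000) = 0.4640. V = [p*·40.7129 + (1−p*)·17.5220]/1.24 = 27.1078. B = V − Δ·S = -20.2206.
The time-0 hedge costs 27.1078, which is the no-arbitrage price.

(0,0): Delta=0.4640 Bond=-20.2206
(1,0): Delta=0.6961 Bond=-46.3817
(1,1): Delta=0.3977 Bond=-15.6728
(2,0): Delta=0.0000 Bond=0.0000
(2,1): Delta=0.8950 Bond=-82.8869
(2,2): Delta=0.2557 Bond=8.5596
(3,0): Delta=0.0000 Bond=0.0000
(3,1): Delta=0.0000 Bond=0.0000
(3,2): Delta=1.1506 Bond=-148.1238
(3,3): Delta=0.0000 Bond=80.6452
V0=27.1078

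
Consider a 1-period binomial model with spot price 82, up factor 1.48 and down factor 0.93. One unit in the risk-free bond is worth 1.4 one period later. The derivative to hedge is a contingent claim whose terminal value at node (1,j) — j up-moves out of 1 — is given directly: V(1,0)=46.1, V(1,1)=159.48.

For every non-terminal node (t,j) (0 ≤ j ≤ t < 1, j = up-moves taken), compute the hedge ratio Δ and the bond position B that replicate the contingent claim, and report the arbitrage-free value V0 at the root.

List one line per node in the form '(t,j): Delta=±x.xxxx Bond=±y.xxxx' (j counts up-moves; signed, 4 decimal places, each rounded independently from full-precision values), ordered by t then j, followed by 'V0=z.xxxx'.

Risk-neutral probability p* = (R−d)/(u−d) = (1.4−0.93)/(1.48−0.93) = 0.8545.
Terminal payoffs: V(1,0)=46.1000, V(1,1)=159.4800
Node (0,0) S=82.0000: V=(p*·159.4800+(1−p*)·46.1000)/1.4=102.1345; Δ=(159.4800−46.1000)/(121.3600−76.2600)=2.5140; B=V−Δ·S=-104.0109
Self-financing check: at every node Δ·S+B equals the discounted successor values.

(0,0): Delta=2.5140 Bond=-104.0109
V0=102.1345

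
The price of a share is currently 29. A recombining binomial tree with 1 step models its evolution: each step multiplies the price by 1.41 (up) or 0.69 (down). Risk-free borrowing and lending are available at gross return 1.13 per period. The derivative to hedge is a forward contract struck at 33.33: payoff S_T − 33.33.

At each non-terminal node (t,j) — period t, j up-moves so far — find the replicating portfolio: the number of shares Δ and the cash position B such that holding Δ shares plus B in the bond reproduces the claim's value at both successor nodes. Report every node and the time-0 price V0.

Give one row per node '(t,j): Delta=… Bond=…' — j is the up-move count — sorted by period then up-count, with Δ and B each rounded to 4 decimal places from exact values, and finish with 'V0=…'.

(0,0): Delta=1.0000 Bond=-29.4956
V0=-0.4956

Under the risk-neutral measure, an up-move has probability p* = (R−d)/(u−d) = 0.6111 and values discount at R = 1.13.
At expiry t=1: V(1,0)=-13.3200, V(1,1)=7.5600
(0,0): S=29.0000. Δ = (V_up−V_dn)/(S_up−S_dn) = (7.5600−-13.3200)/(40.8900−20.0100) = 1.0000. V = [p*·7.5600 + (1−p*)·-13.3200]/1.13 = -0.4956. B = V − Δ·S = -29.4956.
The time-0 hedge costs -0.4956, which is the no-arbitrage price.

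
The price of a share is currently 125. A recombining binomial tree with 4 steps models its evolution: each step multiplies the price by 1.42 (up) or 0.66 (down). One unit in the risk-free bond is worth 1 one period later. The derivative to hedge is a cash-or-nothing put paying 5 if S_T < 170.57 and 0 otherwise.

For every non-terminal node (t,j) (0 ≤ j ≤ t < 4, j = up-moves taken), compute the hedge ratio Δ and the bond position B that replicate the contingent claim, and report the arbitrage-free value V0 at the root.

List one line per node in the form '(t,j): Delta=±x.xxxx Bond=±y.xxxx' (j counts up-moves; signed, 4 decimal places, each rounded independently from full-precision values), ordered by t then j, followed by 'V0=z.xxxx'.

Risk-neutral probability p* = (R−d)/(u−d) = (1−0.66)/(1.42−0.66) = 0.4474.
Terminal payoffs: V(4,0)=5.0000, V(4,1)=5.0000, V(4,2)=5.0000, V(4,3)=0.0000, V(4,4)=0.0000
(3,0): S=35.9370. Δ = (V_up−V_dn)/(S_up−S_dn) = (5.0000−5.0000)/(51.0305−23.7184) = 0.0000. V = [p*·5.0000 + (1−p*)·5.0000]/1 = 5.0000. B = V − Δ·S = 5.0000.
(3,1): S=77.3190. Δ = (V_up−V_dn)/(S_up−S_dn) = (5.0000−5.0000)/(109.7930−51.0305) = 0.0000. V = [p*·5.0000 + (1−p*)·5.0000]/1 = 5.0000. B = V − Δ·S = 5.0000.
(3,2): S=166.3530. Δ = (V_up−V_dn)/(S_up−S_dn) = (0.0000−5.0000)/(236.2213−109.7930) = -0.0395. V = [p*·0.0000 + (1−p*)·5.0000]/1 = 2.7632. B = V − Δ·S = 9.3421.
(3,3): S=357.9110. Δ = (V_up−V_dn)/(S_up−S_dn) = (0.0000−0.0000)/(508.2336−236.2213) = 0.0000. V = [p*·0.0000 + (1−p*)·0.0000]/1 = 0.0000. B = V − Δ·S = 0.0000.
(2,0): S=54.4500. Δ = (V_up−V_dn)/(S_up−S_dn) = (5.0000−5.0000)/(77.3190−35.9370) = 0.0000. V = [p*·5.0000 + (1−p*)·5.0000]/1 = 5.0000. B = V − Δ·S = 5.0000.
(2,1): S=117.1500. Δ = (V_up−V_dn)/(S_up−S_dn) = (2.7632−5.0000)/(166.3530−77.3190) = -0.0251. V = [p*·2.7632 + (1−p*)·5.0000]/1 = 3.9993. B = V − Δ·S = 6.9425.
(2,2): S=252.0500. Δ = (V_up−V_dn)/(S_up−S_dn) = (0.0000−2.7632)/(357.9110−166.3530) = -0.0144. V = [p*·0.0000 + (1−p*)·2.7632]/1 = 1.5270. B = V − Δ·S = 5.1627.
(1,0): S=82.5000. Δ = (V_up−V_dn)/(S_up−S_dn) = (3.9993−5.0000)/(117.1500−54.4500) = -0.0160. V = [p*·3.9993 + (1−p*)·5.0000]/1 = 4.5523. B = V − Δ·S = 5.8690.
(1,1): S=177.5000. Δ = (V_up−V_dn)/(S_up−S_dn) = (1.5270−3.9993)/(252.0500−117.1500) = -0.0183. V = [p*·1.5270 + (1−p*)·3.9993]/1 = 2.8933. B = V − Δ·S = 6.1463.
(0,0): S=125.0000. Δ = (V_up−V_dn)/(S_up−S_dn) = (2.8933−4.5523)/(177.5000−82.5000) = -0.0175. V = [p*·2.8933 + (1−p*)·4.5523]/1 = 3.8101. B = V − Δ·S = 5.9931.
Root portfolio cost Δ·125+B reproduces V0=3.8101.

(0,0): Delta=-0.0175 Bond=5.9931
(1,0): Delta=-0.0160 Bond=5.8690
(1,1): Delta=-0.0183 Bond=6.1463
(2,0): Delta=0.0000 Bond=5.0000
(2,1): Delta=-0.0251 Bond=6.9425
(2,2): Delta=-0.0144 Bond=5.1627
(3,0): Delta=0.0000 Bond=5.0000
(3,1): Delta=0.0000 Bond=5.0000
(3,2): Delta=-0.0395 Bond=9.3421
(3,3): Delta=0.0000 Bond=0.0000
V0=3.8101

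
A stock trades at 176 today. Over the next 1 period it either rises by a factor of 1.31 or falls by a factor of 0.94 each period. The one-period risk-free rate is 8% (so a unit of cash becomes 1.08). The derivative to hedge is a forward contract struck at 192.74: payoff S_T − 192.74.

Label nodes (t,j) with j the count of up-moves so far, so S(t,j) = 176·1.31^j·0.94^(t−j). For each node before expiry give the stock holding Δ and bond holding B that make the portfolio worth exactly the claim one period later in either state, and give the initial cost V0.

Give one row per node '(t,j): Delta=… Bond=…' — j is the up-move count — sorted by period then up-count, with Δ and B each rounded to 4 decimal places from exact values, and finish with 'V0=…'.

No-arbitrage ⇒ martingale measure with p* = (R−d)/(u−d) = 0.3784.
Terminal payoffs: V(1,0)=-27.3000, V(1,1)=37.8200
(0,0): S=176.0000. Δ = (V_up−V_dn)/(S_up−S_dn) = (37.8200−-27.3000)/(230.5600−165.4400) = 1.0000. V = [p*·37.8200 + (1−p*)·-27.3000]/1.08 = -2.4630. B = V − Δ·S = -178.4630.
Check: Δ(0,0)·S0 + B(0,0) = -2.4630 = V0.

(0,0): Delta=1.0000 Bond=-178.4630
V0=-2.4630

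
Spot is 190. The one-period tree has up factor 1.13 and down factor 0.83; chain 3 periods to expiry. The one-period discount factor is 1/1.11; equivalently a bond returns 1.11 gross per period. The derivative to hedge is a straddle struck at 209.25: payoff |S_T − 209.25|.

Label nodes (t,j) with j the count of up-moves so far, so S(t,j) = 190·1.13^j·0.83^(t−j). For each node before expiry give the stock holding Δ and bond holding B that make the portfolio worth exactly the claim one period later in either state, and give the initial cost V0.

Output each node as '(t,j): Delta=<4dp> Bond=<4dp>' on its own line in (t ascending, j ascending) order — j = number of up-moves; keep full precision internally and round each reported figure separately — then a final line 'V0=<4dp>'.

(0,0): Delta=0.6100 Bond=-75.7366
(1,0): Delta=-1.0000 Bond=169.8320
(1,1): Delta=0.6945 Bond=-102.2033
(2,0): Delta=-1.0000 Bond=188.5135
(2,1): Delta=-1.0000 Bond=188.5135
(2,2): Delta=0.7834 Bond=-135.0142
V0=40.1665

No-arbitrage ⇒ martingale measure with p* = (R−d)/(u−d) = 0.9333.
At expiry t=3: V(3,0)=100.6105, V(3,1)=61.3432, V(3,2)=7.8829, V(3,3)=64.9004
  t=2,j=0: stock 130.8910 → up 147.9068 (V=61.3432), down 108.6395 (V=100.6105). Price 57.6225; hedge Δ=-1.0000, bond B=188.5135.
  t=2,j=1: stock 178.2010 → up 201.3671 (V=7.8829), down 147.9068 (V=61.3432). Price 10.3125; hedge Δ=-1.0000, bond B=188.5135.
  t=2,j=2: stock 242.6110 → up 274.1504 (V=64.9004), down 201.3671 (V=7.8829). Price 55.0444; hedge Δ=0.7834, bond B=-135.0142.
  t=1,j=0: stock 157.7000 → up 178.2010 (V=10.3125), down 130.8910 (V=57.6225). Price 12.1320; hedge Δ=-1.0000, bond B=169.8320.
  t=1,j=1: stock 214.7000 → up 242.6110 (V=55.0444), down 178.2010 (V=10.3125). Price 46.9029; hedge Δ=0.6945, bond B=-102.2033.
  t=0,j=0: stock 190.0000 → up 214.7000 (V=46.9029), down 157.7000 (V=12.1320). Price 40.1665; hedge Δ=0.6100, bond B=-75.7366.
Self-financing check: at every node Δ·S+B equals the discounted successor values.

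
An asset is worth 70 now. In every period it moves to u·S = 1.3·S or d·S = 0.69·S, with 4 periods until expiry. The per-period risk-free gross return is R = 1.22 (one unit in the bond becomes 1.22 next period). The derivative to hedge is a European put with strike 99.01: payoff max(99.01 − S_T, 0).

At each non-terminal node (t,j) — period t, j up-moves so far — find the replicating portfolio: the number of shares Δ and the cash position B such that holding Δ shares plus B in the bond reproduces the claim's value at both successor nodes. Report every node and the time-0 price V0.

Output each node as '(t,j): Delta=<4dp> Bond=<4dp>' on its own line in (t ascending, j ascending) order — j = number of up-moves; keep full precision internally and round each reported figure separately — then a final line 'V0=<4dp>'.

(0,0): Delta=-0.1792 Bond=14.3013
(1,0): Delta=-0.8777 Bond=51.1843
(1,1): Delta=-0.1232 Bond=12.3553
(2,0): Delta=-1.0000 Bond=66.5211
(2,1): Delta=-0.8679 Bond=61.8296
(2,2): Delta=-0.0636 Bond=8.0159
(3,0): Delta=-1.0000 Bond=81.1557
(3,1): Delta=-1.0000 Bond=81.1557
(3,2): Delta=-0.8573 Bond=74.5681
(3,3): Delta=0.0000 Bond=0.0000
V0=1.7568

The replicating-portfolio and risk-neutral prices coincide; use p* = (1.22−0.69)/(1.3−0.69) = 0.8689 for the latter.
At expiry t=4: V(4,0)=83.1430, V(4,1)=69.1157, V(4,2)=42.6874, V(4,3)=0.0000, V(4,4)=0.0000
(3,0): S=22.9956. Δ = (V_up−V_dn)/(S_up−S_dn) = (69.1157−83.1430)/(29.8943−15.8670) = -1.0000. V = [p*·69.1157 + (1−p*)·83.1430]/1.22 = 58.1601. B = V − Δ·S = 81.1557.
(3,1): S=43.3251. Δ = (V_up−V_dn)/(S_up−S_dn) = (42.6874−69.1157)/(56.3226−29.8943) = -1.0000. V = [p*·42.6874 + (1−p*)·69.1157]/1.22 = 37.8306. B = V − Δ·S = 81.1557.
(3,2): S=81.6270. Δ = (V_up−V_dn)/(S_up−S_dn) = (0.0000−42.6874)/(106.1151−56.3226) = -0.8573. V = [p*·0.0000 + (1−p*)·42.6874]/1.22 = 4.5888. B = V − Δ·S = 74.5681.
(3,3): S=153.7900. Δ = (V_up−V_dn)/(S_up−S_dn) = (0.0000−0.0000)/(199.9270−106.1151) = 0.0000. V = [p*·0.0000 + (1−p*)·0.0000]/1.22 = 0.0000. B = V − Δ·S = 0.0000.
(2,0): S=33.3270. Δ = (V_up−V_dn)/(S_up−S_dn) = (37.8306−58.1601)/(43.3251−22.9956) = -1.0000. V = [p*·37.8306 + (1−p*)·58.1601]/1.22 = 33.1941. B = V − Δ·S = 66.5211.
(2,1): S=62.7900. Δ = (V_up−V_dn)/(S_up−S_dn) = (4.5888−37.8306)/(81.6270−43.3251) = -0.8679. V = [p*·4.5888 + (1−p*)·37.8306]/1.22 = 7.3347. B = V − Δ·S = 61.8296.
(2,2): S=118.3000. Δ = (V_up−V_dn)/(S_up−S_dn) = (0.0000−4.5888)/(153.7900−81.6270) = -0.0636. V = [p*·0.0000 + (1−p*)·4.5888]/1.22 = 0.4933. B = V − Δ·S = 8.0159.
(1,0): S=48.3000. Δ = (V_up−V_dn)/(S_up−S_dn) = (7.3347−33.1941)/(62.7900−33.3270) = -0.8777. V = [p*·7.3347 + (1−p*)·33.1941]/1.22 = 8.7919. B = V − Δ·S = 51.1843.
(1,1): S=91.0000. Δ = (V_up−V_dn)/(S_up−S_dn) = (0.4933−7.3347)/(118.3000−62.7900) = -0.1232. V = [p*·0.4933 + (1−p*)·7.3347]/1.22 = 1.1398. B = V − Δ·S = 12.3553.
(0,0): S=70.0000. Δ = (V_up−V_dn)/(S_up−S_dn) = (1.1398−8.7919)/(91.0000−48.3000) = -0.1792. V = [p*·1.1398 + (1−p*)·8.7919]/1.22 = 1.7568. B = V − Δ·S = 14.3013.
Root portfolio cost Δ·70+B reproduces V0=1.7568.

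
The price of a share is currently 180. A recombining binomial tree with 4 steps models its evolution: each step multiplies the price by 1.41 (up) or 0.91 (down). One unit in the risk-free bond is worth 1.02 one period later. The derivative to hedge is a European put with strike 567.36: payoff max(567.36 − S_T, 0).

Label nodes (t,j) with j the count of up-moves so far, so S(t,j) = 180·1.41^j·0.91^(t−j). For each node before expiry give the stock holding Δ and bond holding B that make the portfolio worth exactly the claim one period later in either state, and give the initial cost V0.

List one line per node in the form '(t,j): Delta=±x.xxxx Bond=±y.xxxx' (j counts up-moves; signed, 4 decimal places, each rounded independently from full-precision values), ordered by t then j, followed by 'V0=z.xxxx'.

(0,0): Delta=-0.9839 Bond=521.5731
(1,0): Delta=-1.0000 Bond=534.6360
(1,1): Delta=-0.9472 Bond=522.6749
(2,0): Delta=-1.0000 Bond=545.3287
(2,1): Delta=-1.0000 Bond=545.3287
(2,2): Delta=-0.8263 Bond=489.8725
(3,0): Delta=-1.0000 Bond=556.2353
(3,1): Delta=-1.0000 Bond=556.2353
(3,2): Delta=-1.0000 Bond=556.2353
(3,3): Delta=-0.4288 Bond=299.1202
V0=344.4648

Under the risk-neutral measure, an up-move has probability p* = (R−d)/(u−d) = 0.2200 and values discount at R = 1.02.
At expiry t=4: V(4,0)=443.9251, V(4,1)=376.1037, V(4,2)=271.0178, V(4,3)=108.1924, V(4,4)=0.0000
  t=3,j=0: stock 135.6428 → up 191.2563 (V=376.1037), down 123.4349 (V=443.9251). Price 420.5925; hedge Δ=-1.0000, bond B=556.2353.
  t=3,j=1: stock 210.1718 → up 296.3422 (V=271.0178), down 191.2563 (V=376.1037). Price 346.0635; hedge Δ=-1.0000, bond B=556.2353.
  t=3,j=2: stock 325.6508 → up 459.1676 (V=108.1924), down 296.3422 (V=271.0178). Price 230.5845; hedge Δ=-1.0000, bond B=556.2353.
  t=3,j=3: stock 504.5798 → up 711.4575 (V=0.0000), down 459.1676 (V=108.1924). Price 82.7354; hedge Δ=-0.4288, bond B=299.1202.
  t=2,j=0: stock 149.0580 → up 210.1718 (V=346.0635), down 135.6428 (V=420.5925). Price 396.2707; hedge Δ=-1.0000, bond B=545.3287.
  t=2,j=1: stock 230.9580 → up 325.6508 (V=230.5845), down 210.1718 (V=346.0635). Price 314.3707; hedge Δ=-1.0000, bond B=545.3287.
  t=2,j=2: stock 357.8580 → up 504.5798 (V=82.7354), down 325.6508 (V=230.5845). Price 194.1742; hedge Δ=-0.8263, bond B=489.8725.
  t=1,j=0: stock 163.8000 → up 230.9580 (V=314.3707), down 149.0580 (V=396.2707). Price 370.8360; hedge Δ=-1.0000, bond B=534.6360.
  t=1,j=1: stock 253.8000 → up 357.8580 (V=194.1742), down 230.9580 (V=314.3707). Price 282.2819; hedge Δ=-0.9472, bond B=522.6749.
  t=0,j=0: stock 180.0000 → up 253.8000 (V=282.2819), down 163.8000 (V=370.8360). Price 344.4648; hedge Δ=-0.9839, bond B=521.5731.
The time-0 hedge costs 344.4648, which is the no-arbitrage price.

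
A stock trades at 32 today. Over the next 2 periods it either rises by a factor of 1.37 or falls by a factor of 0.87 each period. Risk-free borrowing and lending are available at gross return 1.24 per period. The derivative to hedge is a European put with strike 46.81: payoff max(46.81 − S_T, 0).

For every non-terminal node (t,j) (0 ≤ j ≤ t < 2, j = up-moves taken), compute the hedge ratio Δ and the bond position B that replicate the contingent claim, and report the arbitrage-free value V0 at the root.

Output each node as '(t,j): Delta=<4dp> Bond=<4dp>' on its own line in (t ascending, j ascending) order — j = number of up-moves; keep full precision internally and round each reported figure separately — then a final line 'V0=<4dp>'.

(0,0): Delta=-0.5058 Bond=19.3472
(1,0): Delta=-1.0000 Bond=37.7500
(1,1): Delta=-0.3955 Bond=19.1561
V0=3.1627

The replicating-portfolio and risk-neutral prices coincide; use p* = (1.24−0.87)/(1.37−0.87) = 0.7400 for the latter.
Terminal payoffs: V(2,0)=22.5892, V(2,1)=8.6692, V(2,2)=0.0000
(1,0): S=27.8400. Δ = (V_up−V_dn)/(S_up−S_dn) = (8.6692−22.5892)/(38.1408−24.2208) = -1.0000. V = [p*·8.6692 + (1−p*)·22.5892]/1.24 = 9.9100. B = V − Δ·S = 37.7500.
(1,1): S=43.8400. Δ = (V_up−V_dn)/(S_up−S_dn) = (0.0000−8.6692)/(60.0608−38.1408) = -0.3955. V = [p*·0.0000 + (1−p*)·8.6692]/1.24 = 1.8177. B = V − Δ·S = 19.1561.
(0,0): S=32.0000. Δ = (V_up−V_dn)/(S_up−S_dn) = (1.8177−9.9100)/(43.8400−27.8400) = -0.5058. V = [p*·1.8177 + (1−p*)·9.9100]/1.24 = 3.1627. B = V − Δ·S = 19.3472.
The time-0 hedge costs 3.1627, which is the no-arbitrage price.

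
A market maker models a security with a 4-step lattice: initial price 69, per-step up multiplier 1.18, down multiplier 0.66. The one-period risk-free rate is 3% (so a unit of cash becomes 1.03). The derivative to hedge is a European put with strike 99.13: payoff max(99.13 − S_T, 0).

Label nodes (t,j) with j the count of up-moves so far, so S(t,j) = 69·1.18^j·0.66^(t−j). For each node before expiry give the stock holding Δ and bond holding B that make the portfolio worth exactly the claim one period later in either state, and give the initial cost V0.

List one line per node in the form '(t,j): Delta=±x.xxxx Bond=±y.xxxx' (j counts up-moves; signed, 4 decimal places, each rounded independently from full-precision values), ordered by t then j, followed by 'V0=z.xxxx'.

Since d<R<u, set p* = (R−d)/(u−d) = 0.7115; price each node as the discounted p*-expectation of its children.
Terminal payoffs: V(4,0)=86.0374, V(4,1)=75.7221, V(4,2)=57.2795, V(4,3)=24.3063, V(4,4)=0.0000
(3,0): S=19.8372. Δ = (V_up−V_dn)/(S_up−S_dn) = (75.7221−86.0374)/(23.4079−13.0926) = -1.0000. V = [p*·75.7221 + (1−p*)·86.0374]/1.03 = 76.4055. B = V − Δ·S = 96.2427.
(3,1): S=35.4666. Δ = (V_up−V_dn)/(S_up−S_dn) = (57.2795−75.7221)/(41.8505−23.4079) = -1.0000. V = [p*·57.2795 + (1−p*)·75.7221]/1.03 = 60.7762. B = V − Δ·S = 96.2427.
(3,2): S=63.4099. Δ = (V_up−V_dn)/(S_up−S_dn) = (24.3063−57.2795)/(74.8237−41.8505) = -1.0000. V = [p*·24.3063 + (1−p*)·57.2795]/1.03 = 32.8328. B = V − Δ·S = 96.2427.
(3,3): S=113.3692. Δ = (V_up−V_dn)/(S_up−S_dn) = (0.0000−24.3063)/(133.7757−74.8237) = -0.4123. V = [p*·0.0000 + (1−p*)·24.3063]/1.03 = 6.8072. B = V − Δ·S = 53.5502.
(2,0): S=30.0564. Δ = (V_up−V_dn)/(S_up−S_dn) = (60.7762−76.4055)/(35.4666−19.8372) = -1.0000. V = [p*·60.7762 + (1−p*)·76.4055]/1.03 = 63.3831. B = V − Δ·S = 93.4395.
(2,1): S=53.7372. Δ = (V_up−V_dn)/(S_up−S_dn) = (32.8328−60.7762)/(63.4099−35.4666) = -1.0000. V = [p*·32.8328 + (1−p*)·60.7762]/1.03 = 39.7023. B = V − Δ·S = 93.4395.
(2,2): S=96.0756. Δ = (V_up−V_dn)/(S_up−S_dn) = (6.8072−32.8328)/(113.3692−63.4099) = -0.5209. V = [p*·6.8072 + (1−p*)·32.8328]/1.03 = 13.8977. B = V − Δ·S = 63.9469.
(1,0): S=45.5400. Δ = (V_up−V_dn)/(S_up−S_dn) = (39.7023−63.3831)/(53.7372−30.0564) = -1.0000. V = [p*·39.7023 + (1−p*)·63.3831]/1.03 = 45.1780. B = V − Δ·S = 90.7180.
(1,1): S=81.4200. Δ = (V_up−V_dn)/(S_up−S_dn) = (13.8977−39.7023)/(96.0756−53.7372) = -0.6095. V = [p*·13.8977 + (1−p*)·39.7023]/1.03 = 20.7197. B = V − Δ·S = 70.3441.
(0,0): S=69.0000. Δ = (V_up−V_dn)/(S_up−S_dn) = (20.7197−45.1780)/(81.4200−45.5400) = -0.6817. V = [p*·20.7197 + (1−p*)·45.1780]/1.03 = 26.9660. B = V − Δ·S = 74.0011.
Check: Δ(0,0)·S0 + B(0,0) = 26.9660 = V0.

(0,0): Delta=-0.6817 Bond=74.0011
(1,0): Delta=-1.0000 Bond=90.7180
(1,1): Delta=-0.6095 Bond=70.3441
(2,0): Delta=-1.0000 Bond=93.4395
(2,1): Delta=-1.0000 Bond=93.4395
(2,2): Delta=-0.5209 Bond=63.9469
(3,0): Delta=-1.0000 Bond=96.2427
(3,1): Delta=-1.0000 Bond=96.2427
(3,2): Delta=-1.0000 Bond=96.2427
(3,3): Delta=-0.4123 Bond=53.5502
V0=26.9660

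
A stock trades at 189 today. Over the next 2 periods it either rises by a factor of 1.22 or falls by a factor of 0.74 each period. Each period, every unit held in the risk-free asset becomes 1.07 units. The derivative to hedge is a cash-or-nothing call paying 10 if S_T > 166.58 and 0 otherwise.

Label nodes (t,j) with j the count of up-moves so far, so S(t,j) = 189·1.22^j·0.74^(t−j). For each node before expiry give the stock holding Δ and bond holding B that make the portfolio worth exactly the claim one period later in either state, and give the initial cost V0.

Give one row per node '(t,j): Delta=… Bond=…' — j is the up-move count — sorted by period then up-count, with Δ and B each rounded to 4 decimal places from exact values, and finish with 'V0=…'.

(0,0): Delta=0.0322 Bond=1.7969
(1,0): Delta=0.1490 Bond=-14.4081
(1,1): Delta=0.0000 Bond=9.3458
V0=7.8814

Since d<R<u, set p* = (R−d)/(u−d) = 0.6875; price each node as the discounted p*-expectation of its children.
Terminal values V(2,·): V(2,0)=0.0000, V(2,1)=10.0000, V(2,2)=10.0000
(1,0): S=139.8600. Δ = (V_up−V_dn)/(S_up−S_dn) = (10.0000−0.0000)/(170.6292−103.4964) = 0.1490. V = [p*·10.0000 + (1−p*)·0.0000]/1.07 = 6.4252. B = V − Δ·S = -14.4081.
(1,1): S=230.5800. Δ = (V_up−V_dn)/(S_up−S_dn) = (10.0000−10.0000)/(281.3076−170.6292) = 0.0000. V = [p*·10.0000 + (1−p*)·10.0000]/1.07 = 9.3458. B = V − Δ·S = 9.3458.
(0,0): S=189.0000. Δ = (V_up−V_dn)/(S_up−S_dn) = (9.3458−6.4252)/(230.5800−139.8600) = 0.0322. V = [p*·9.3458 + (1−p*)·6.4252]/1.07 = 7.8814. B = V − Δ·S = 1.7969.
Self-financing check: at every node Δ·S+B equals the discounted successor values.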